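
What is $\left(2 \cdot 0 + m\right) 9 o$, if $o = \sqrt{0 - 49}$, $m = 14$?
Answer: $882 i \approx 882.0 i$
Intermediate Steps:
$o = 7 i$ ($o = \sqrt{-49} = 7 i \approx 7.0 i$)
$\left(2 \cdot 0 + m\right) 9 o = \left(2 \cdot 0 + 14\right) 9 \cdot 7 i = \left(0 + 14\right) 9 \cdot 7 i = 14 \cdot 9 \cdot 7 i = 126 \cdot 7 i = 882 i$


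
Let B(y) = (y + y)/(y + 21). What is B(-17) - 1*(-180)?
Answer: 343/2 ≈ 171.50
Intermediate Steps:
B(y) = 2*y/(21 + y) (B(y) = (2*y)/(21 + y) = 2*y/(21 + y))
B(-17) - 1*(-180) = 2*(-17)/(21 - 17) - 1*(-180) = 2*(-17)/4 + 180 = 2*(-17)*(¼) + 180 = -17/2 + 180 = 343/2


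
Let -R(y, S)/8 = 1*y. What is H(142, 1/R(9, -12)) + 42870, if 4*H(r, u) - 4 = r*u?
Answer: 6173353/144 ≈ 42871.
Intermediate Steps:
R(y, S) = -8*y
H(r, u) = 1 + r*u/4 (H(r, u) = 1 + (r*u)/4 = 1 + r*u/4)
H(142, 1/R(9, -12)) + 42870 = (1 + (¼)*142/(-8*9)) + 42870 = (1 + (¼)*142/(-72)) + 42870 = (1 + (¼)*142*(-1/72)) + 42870 = (1 - 71/144) + 42870 = 73/144 + 42870 = 6173353/144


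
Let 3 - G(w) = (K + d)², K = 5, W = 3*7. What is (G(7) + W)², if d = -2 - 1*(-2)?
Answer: 1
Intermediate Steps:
W = 21
d = 0 (d = -2 + 2 = 0)
G(w) = -22 (G(w) = 3 - (5 + 0)² = 3 - 1*5² = 3 - 1*25 = 3 - 25 = -22)
(G(7) + W)² = (-22 + 21)² = (-1)² = 1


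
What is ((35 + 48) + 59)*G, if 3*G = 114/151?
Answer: 5396/151 ≈ 35.735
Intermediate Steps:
G = 38/151 (G = (114/151)/3 = (114*(1/151))/3 = (⅓)*(114/151) = 38/151 ≈ 0.25166)
((35 + 48) + 59)*G = ((35 + 48) + 59)*(38/151) = (83 + 59)*(38/151) = 142*(38/151) = 5396/151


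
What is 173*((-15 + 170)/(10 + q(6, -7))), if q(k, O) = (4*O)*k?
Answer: -26815/158 ≈ -169.72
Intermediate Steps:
q(k, O) = 4*O*k
173*((-15 + 170)/(10 + q(6, -7))) = 173*((-15 + 170)/(10 + 4*(-7)*6)) = 173*(155/(10 - 168)) = 173*(155/(-158)) = 173*(155*(-1/158)) = 173*(-155/158) = -26815/158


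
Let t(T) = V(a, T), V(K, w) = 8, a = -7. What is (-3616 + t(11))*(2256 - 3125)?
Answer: 3135352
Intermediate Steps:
t(T) = 8
(-3616 + t(11))*(2256 - 3125) = (-3616 + 8)*(2256 - 3125) = -3608*(-869) = 3135352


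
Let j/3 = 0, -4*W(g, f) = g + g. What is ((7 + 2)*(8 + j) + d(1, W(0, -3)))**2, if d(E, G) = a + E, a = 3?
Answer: 5776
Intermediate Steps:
W(g, f) = -g/2 (W(g, f) = -(g + g)/4 = -g/2)
j = 0 (j = 3*0 = 0)
d(E, G) = 3 + E
((7 + 2)*(8 + j) + d(1, W(0, -3)))**2 = ((7 + 2)*(8 + 0) + (3 + 1))**2 = (9*8 + 4)**2 = (72 + 4)**2 = 76**2 = 5776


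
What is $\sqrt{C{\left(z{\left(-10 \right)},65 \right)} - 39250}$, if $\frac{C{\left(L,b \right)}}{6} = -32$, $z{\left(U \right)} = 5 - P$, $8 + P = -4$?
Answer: $i \sqrt{39442} \approx 198.6 i$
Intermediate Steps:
$P = -12$ ($P = -8 - 4 = -12$)
$z{\left(U \right)} = 17$ ($z{\left(U \right)} = 5 - -12 = 5 + 12 = 17$)
$C{\left(L,b \right)} = -192$ ($C{\left(L,b \right)} = 6 \left(-32\right) = -192$)
$\sqrt{C{\left(z{\left(-10 \right)},65 \right)} - 39250} = \sqrt{-192 - 39250} = \sqrt{-39442} = i \sqrt{39442}$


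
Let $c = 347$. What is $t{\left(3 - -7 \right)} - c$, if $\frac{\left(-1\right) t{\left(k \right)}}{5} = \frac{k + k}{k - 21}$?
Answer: $- \frac{3717}{11} \approx -337.91$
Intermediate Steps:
$t{\left(k \right)} = - \frac{10 k}{-21 + k}$ ($t{\left(k \right)} = - 5 \frac{k + k}{k - 21} = - 5 \frac{2 k}{-21 + k} = - \frac{10 k}{-21 + k}$)
$t{\left(3 - -7 \right)} - c = - \frac{10 \left(3 - -7\right)}{-21 + \left(3 - -7\right)} - 347 = - \frac{10 \left(3 + 7\right)}{-21 + \left(3 + 7\right)} - 347 = \left(-10\right) 10 \frac{1}{-21 + 10} - 347 = \left(-10\right) 10 \frac{1}{-11} - 347 = \left(-10\right) 10 \left(- \frac{1}{11}\right) - 347 = \frac{100}{11} - 347 = - \frac{3717}{11}$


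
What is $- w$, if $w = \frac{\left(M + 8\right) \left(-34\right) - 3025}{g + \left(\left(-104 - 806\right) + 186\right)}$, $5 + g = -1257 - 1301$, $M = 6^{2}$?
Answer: $- \frac{4521}{3287} \approx -1.3754$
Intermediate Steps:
$M = 36$
$g = -2563$ ($g = -5 - 2558 = -2563$)
$w = \frac{4521}{3287}$ ($w = \frac{\left(36 + 8\right) \left(-34\right) - 3025}{-2563 + \left(\left(-104 - 806\right) + 186\right)} = \frac{44 \left(-34\right) - 3025}{-2563 + \left(-910 + 186\right)} = \frac{-1496 - 3025}{-2563 - 724} = - \frac{4521}{-3287} = \left(-4521\right) \left(- \frac{1}{3287}\right) = \frac{4521}{3287} \approx 1.3754$)
$- w = \left(-1\right) \frac{4521}{3287} = - \frac{4521}{3287}$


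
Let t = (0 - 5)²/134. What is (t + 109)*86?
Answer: 629133/67 ≈ 9390.0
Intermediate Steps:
t = 25/134 (t = (-5)²*(1/134) = 25*(1/134) = 25/134 ≈ 0.18657)
(t + 109)*86 = (25/134 + 109)*86 = (14631/134)*86 = 629133/67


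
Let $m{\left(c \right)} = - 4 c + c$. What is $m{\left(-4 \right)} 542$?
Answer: $6504$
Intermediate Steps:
$m{\left(c \right)} = - 3 c$
$m{\left(-4 \right)} 542 = \left(-3\right) \left(-4\right) 542 = 12 \cdot 542 = 6504$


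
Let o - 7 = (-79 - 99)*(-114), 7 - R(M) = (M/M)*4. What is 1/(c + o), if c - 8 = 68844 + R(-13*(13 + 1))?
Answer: 1/89154 ≈ 1.1217e-5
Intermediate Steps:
R(M) = 3 (R(M) = 7 - M/M*4 = 7 - 4 = 3)
c = 68855 (c = 8 + (68844 + 3) = 8 + 68847 = 68855)
o = 20299 (o = 7 + (-79 - 99)*(-114) = 7 - 178*(-114) = 7 + 20292 = 20299)
1/(c + o) = 1/(68855 + 20299) = 1/89154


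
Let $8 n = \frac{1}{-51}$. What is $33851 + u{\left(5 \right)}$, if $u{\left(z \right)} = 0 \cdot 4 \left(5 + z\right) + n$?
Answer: $\frac{13811207}{408} \approx 33851.0$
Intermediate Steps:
$n = - \frac{1}{408}$ ($n = \frac{1}{8 \left(-51\right)} = \frac{1}{8} \left(- \frac{1}{51}\right) = - \frac{1}{408} \approx -0.002451$)
$u{\left(z \right)} = - \frac{1}{408}$ ($u{\left(z \right)} = 0 \cdot 4 \left(5 + z\right) - \frac{1}{408} = 0 \left(5 + z\right) - \frac{1}{408} = 0 - \frac{1}{408} = - \frac{1}{408}$)
$33851 + u{\left(5 \right)} = 33851 - \frac{1}{408} = \frac{13811207}{408}$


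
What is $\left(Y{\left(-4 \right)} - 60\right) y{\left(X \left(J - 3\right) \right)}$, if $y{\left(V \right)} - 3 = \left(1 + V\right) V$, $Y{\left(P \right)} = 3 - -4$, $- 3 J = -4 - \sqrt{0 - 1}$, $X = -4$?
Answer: $- \frac{8321}{3} + \frac{9116 i}{9} \approx -2773.7 + 1012.9 i$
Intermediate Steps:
$J = \frac{4}{3} + \frac{i}{3}$ ($J = - \frac{-4 - \sqrt{0 - 1}}{3} = - \frac{-4 - \sqrt{-1}}{3} = - \frac{-4 - i}{3} = \frac{4}{3} + \frac{i}{3} \approx 1.3333 + 0.33333 i$)
$Y{\left(P \right)} = 7$ ($Y{\left(P \right)} = 3 + 4 = 7$)
$y{\left(V \right)} = 3 + V \left(1 + V\right)$ ($y{\left(V \right)} = 3 + \left(1 + V\right) V = 3 + V \left(1 + V\right)$)
$\left(Y{\left(-4 \right)} - 60\right) y{\left(X \left(J - 3\right) \right)} = \left(7 - 60\right) \left(3 - 4 \left(\left(\frac{4}{3} + \frac{i}{3}\right) - 3\right) + \left(- 4 \left(\left(\frac{4}{3} + \frac{i}{3}\right) - 3\right)\right)^{2}\right) = \left(7 - 60\right) \left(3 - 4 \left(- \frac{5}{3} + \frac{i}{3}\right) + \left(- 4 \left(- \frac{5}{3} + \frac{i}{3}\right)\right)^{2}\right) = - 53 \left(3 + \left(\frac{20}{3} - \frac{4 i}{3}\right) + \left(\frac{20}{3} - \frac{4 i}{3}\right)^{2}\right) = - 53 \left(\frac{29}{3} + \left(\frac{20}{3} - \frac{4 i}{3}\right)^{2} - \frac{4 i}{3}\right) = - \frac{1537}{3} - 53 \left(\frac{20}{3} - \frac{4 i}{3}\right)^{2} + \frac{212 i}{3}$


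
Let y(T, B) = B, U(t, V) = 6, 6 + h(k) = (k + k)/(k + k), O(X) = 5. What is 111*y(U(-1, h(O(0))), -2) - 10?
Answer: -232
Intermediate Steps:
h(k) = -5 (h(k) = -6 + (k + k)/(k + k) = -6 + (2*k)/((2*k)) = -6 + (2*k)*(1/(2*k)) = -6 + 1 = -5)
111*y(U(-1, h(O(0))), -2) - 10 = 111*(-2) - 10 = -222 - 10 = -232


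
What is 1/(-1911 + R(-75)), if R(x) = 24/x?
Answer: -25/47783 ≈ -0.00052320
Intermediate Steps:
1/(-1911 + R(-75)) = 1/(-1911 + 24/(-75)) = 1/(-1911 + 24*(-1/75)) = 1/(-1911 - 8/25) = 1/(-47783/25) = -25/47783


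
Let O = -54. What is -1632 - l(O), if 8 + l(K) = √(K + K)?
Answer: -1624 - 6*I*√3 ≈ -1624.0 - 10.392*I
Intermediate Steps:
l(K) = -8 + √2*√K (l(K) = -8 + √(K + K) = -8 + √(2*K) = -8 + √2*√K)
-1632 - l(O) = -1632 - (-8 + √2*√(-54)) = -1632 - (-8 + √2*(3*I*√6)) = -1632 - (-8 + 6*I*√3) = -1632 + (8 - 6*I*√3) = -1624 - 6*I*√3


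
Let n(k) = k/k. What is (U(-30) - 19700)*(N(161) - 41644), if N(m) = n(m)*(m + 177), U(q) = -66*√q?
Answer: 813728200 + 2726196*I*√30 ≈ 8.1373e+8 + 1.4932e+7*I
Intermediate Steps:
n(k) = 1
N(m) = 177 + m (N(m) = 1*(m + 177) = 1*(177 + m) = 177 + m)
(U(-30) - 19700)*(N(161) - 41644) = (-66*I*√30 - 19700)*((177 + 161) - 41644) = (-66*I*√30 - 19700)*(338 - 41644) = (-66*I*√30 - 19700)*(-41306) = (-19700 - 66*I*√30)*(-41306) = 813728200 + 2726196*I*√30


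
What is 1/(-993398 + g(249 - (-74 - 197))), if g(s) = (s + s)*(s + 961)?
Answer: 1/546842 ≈ 1.8287e-6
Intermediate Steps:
g(s) = 2*s*(961 + s) (g(s) = (2*s)*(961 + s) = 2*s*(961 + s))
1/(-993398 + g(249 - (-74 - 197))) = 1/(-993398 + 2*(249 - (-74 - 197))*(961 + (249 - (-74 - 197)))) = 1/(-993398 + 2*(249 - 1*(-271))*(961 + (249 - 1*(-271)))) = 1/(-993398 + 2*(249 + 271)*(961 + (249 + 271))) = 1/(-993398 + 2*520*(961 + 520)) = 1/(-993398 + 2*520*1481) = 1/(-993398 + 1540240) = 1/546842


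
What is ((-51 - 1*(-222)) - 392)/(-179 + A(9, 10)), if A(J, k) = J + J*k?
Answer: 221/80 ≈ 2.7625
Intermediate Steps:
((-51 - 1*(-222)) - 392)/(-179 + A(9, 10)) = ((-51 - 1*(-222)) - 392)/(-179 + 9*(1 + 10)) = ((-51 + 222) - 392)/(-179 + 9*11) = (171 - 392)/(-179 + 99) = -221/(-80) = -221*(-1/80) = 221/80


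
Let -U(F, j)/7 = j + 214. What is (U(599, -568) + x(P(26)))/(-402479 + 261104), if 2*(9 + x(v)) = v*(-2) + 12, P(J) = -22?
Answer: -2497/141375 ≈ -0.017662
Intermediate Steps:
U(F, j) = -1498 - 7*j (U(F, j) = -7*(j + 214) = -7*(214 + j) = -1498 - 7*j)
x(v) = -3 - v (x(v) = -9 + (v*(-2) + 12)/2 = -9 + (-2*v + 12)/2 = -9 + (12 - 2*v)/2 = -9 + (6 - v) = -3 - v)
(U(599, -568) + x(P(26)))/(-402479 + 261104) = ((-1498 - 7*(-568)) + (-3 - 1*(-22)))/(-402479 + 261104) = ((-1498 + 3976) + (-3 + 22))/(-141375) = (2478 + 19)*(-1/141375) = 2497*(-1/141375) = -2497/141375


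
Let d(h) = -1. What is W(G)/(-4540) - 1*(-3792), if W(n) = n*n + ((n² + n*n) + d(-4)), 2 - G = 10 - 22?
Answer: 17215093/4540 ≈ 3791.9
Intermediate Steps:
G = 14 (G = 2 - (10 - 22) = 2 - 1*(-12) = 2 + 12 = 14)
W(n) = -1 + 3*n² (W(n) = n*n + ((n² + n*n) - 1) = n² + ((n² + n²) - 1) = n² + (2*n² - 1) = n² + (-1 + 2*n²) = -1 + 3*n²)
W(G)/(-4540) - 1*(-3792) = (-1 + 3*14²)/(-4540) - 1*(-3792) = (-1 + 3*196)*(-1/4540) + 3792 = (-1 + 588)*(-1/4540) + 3792 = 587*(-1/4540) + 3792 = -587/4540 + 3792 = 17215093/4540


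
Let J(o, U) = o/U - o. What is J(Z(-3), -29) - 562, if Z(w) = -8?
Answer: -16058/29 ≈ -553.72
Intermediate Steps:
J(o, U) = -o + o/U
J(Z(-3), -29) - 562 = (-1*(-8) - 8/(-29)) - 562 = (8 - 8*(-1/29)) - 562 = (8 + 8/29) - 562 = 240/29 - 562 = -16058/29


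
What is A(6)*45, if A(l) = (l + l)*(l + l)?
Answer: 6480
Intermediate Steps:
A(l) = 4*l² (A(l) = (2*l)*(2*l) = 4*l²)
A(6)*45 = (4*6²)*45 = (4*36)*45 = 144*45 = 6480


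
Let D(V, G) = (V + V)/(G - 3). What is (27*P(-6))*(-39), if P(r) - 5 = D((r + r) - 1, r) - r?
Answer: -14625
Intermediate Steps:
D(V, G) = 2*V/(-3 + G) (D(V, G) = (2*V)/(-3 + G) = 2*V/(-3 + G))
P(r) = 5 - r + 2*(-1 + 2*r)/(-3 + r) (P(r) = 5 + (2*((r + r) - 1)/(-3 + r) - r) = 5 + (2*(2*r - 1)/(-3 + r) - r) = 5 + (2*(-1 + 2*r)/(-3 + r) - r) = 5 + (-r + 2*(-1 + 2*r)/(-3 + r)) = 5 - r + 2*(-1 + 2*r)/(-3 + r))
(27*P(-6))*(-39) = (27*((-17 - 1*(-6)² + 12*(-6))/(-3 - 6)))*(-39) = (27*((-17 - 1*36 - 72)/(-9)))*(-39) = (27*(-(-17 - 36 - 72)/9))*(-39) = (27*(-⅑*(-125)))*(-39) = (27*(125/9))*(-39) = 375*(-39) = -14625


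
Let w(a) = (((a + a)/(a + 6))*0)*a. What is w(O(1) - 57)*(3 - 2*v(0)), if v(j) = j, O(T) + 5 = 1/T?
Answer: 0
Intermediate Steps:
O(T) = -5 + 1/T
w(a) = 0 (w(a) = (((2*a)/(6 + a))*0)*a = ((2*a/(6 + a))*0)*a = 0*a = 0)
w(O(1) - 57)*(3 - 2*v(0)) = 0*(3 - 2*0) = 0*(3 + 0) = 0*3 = 0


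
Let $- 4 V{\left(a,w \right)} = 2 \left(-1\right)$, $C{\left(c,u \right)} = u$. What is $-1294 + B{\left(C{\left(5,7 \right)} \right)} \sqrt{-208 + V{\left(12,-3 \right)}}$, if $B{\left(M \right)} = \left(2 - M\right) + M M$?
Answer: $-1294 + 22 i \sqrt{830} \approx -1294.0 + 633.81 i$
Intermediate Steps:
$V{\left(a,w \right)} = \frac{1}{2}$ ($V{\left(a,w \right)} = - \frac{2 \left(-1\right)}{4} = \left(- \frac{1}{4}\right) \left(-2\right) = \frac{1}{2}$)
$B{\left(M \right)} = 2 + M^{2} - M$ ($B{\left(M \right)} = \left(2 - M\right) + M^{2} = 2 + M^{2} - M$)
$-1294 + B{\left(C{\left(5,7 \right)} \right)} \sqrt{-208 + V{\left(12,-3 \right)}} = -1294 + \left(2 + 7^{2} - 7\right) \sqrt{-208 + \frac{1}{2}} = -1294 + \left(2 + 49 - 7\right) \sqrt{- \frac{415}{2}} = -1294 + 44 \frac{i \sqrt{830}}{2} = -1294 + 22 i \sqrt{830}$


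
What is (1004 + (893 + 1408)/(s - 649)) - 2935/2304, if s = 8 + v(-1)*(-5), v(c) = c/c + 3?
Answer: 1521794237/1522944 ≈ 999.25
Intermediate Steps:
v(c) = 4 (v(c) = 1 + 3 = 4)
s = -12 (s = 8 + 4*(-5) = 8 - 20 = -12)
(1004 + (893 + 1408)/(s - 649)) - 2935/2304 = (1004 + (893 + 1408)/(-12 - 649)) - 2935/2304 = (1004 + 2301/(-661)) - 2935*1/2304 = (1004 + 2301*(-1/661)) - 2935/2304 = (1004 - 2301/661) - 2935/2304 = 661343/661 - 2935/2304 = 1521794237/1522944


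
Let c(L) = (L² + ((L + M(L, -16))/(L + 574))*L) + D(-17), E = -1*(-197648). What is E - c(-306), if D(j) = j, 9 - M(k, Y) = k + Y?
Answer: 13943711/134 ≈ 1.0406e+5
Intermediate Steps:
M(k, Y) = 9 - Y - k (M(k, Y) = 9 - (k + Y) = 9 - (Y + k) = 9 + (-Y - k) = 9 - Y - k)
E = 197648
c(L) = -17 + L² + 25*L/(574 + L) (c(L) = (L² + ((L + (9 - 1*(-16) - L))/(L + 574))*L) - 17 = (L² + ((L + (9 + 16 - L))/(574 + L))*L) - 17 = (L² + ((L + (25 - L))/(574 + L))*L) - 17 = (L² + (25/(574 + L))*L) - 17 = (L² + 25*L/(574 + L)) - 17 = -17 + L² + 25*L/(574 + L))
E - c(-306) = 197648 - (-9758 + (-306)³ + 8*(-306) + 574*(-306)²)/(574 - 306) = 197648 - (-9758 - 28652616 - 2448 + 574*93636)/268 = 197648 - (-9758 - 28652616 - 2448 + 53747064)/268 = 197648 - 25082242/268 = 197648 - 1*12541121/134 = 197648 - 12541121/134 = 13943711/134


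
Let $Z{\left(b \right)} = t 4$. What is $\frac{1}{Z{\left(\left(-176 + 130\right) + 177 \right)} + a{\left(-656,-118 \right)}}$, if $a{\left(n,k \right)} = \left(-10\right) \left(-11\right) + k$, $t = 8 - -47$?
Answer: $\frac{1}{212} \approx 0.004717$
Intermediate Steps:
$t = 55$ ($t = 8 + 47 = 55$)
$a{\left(n,k \right)} = 110 + k$
$Z{\left(b \right)} = 220$ ($Z{\left(b \right)} = 55 \cdot 4 = 220$)
$\frac{1}{Z{\left(\left(-176 + 130\right) + 177 \right)} + a{\left(-656,-118 \right)}} = \frac{1}{220 + \left(110 - 118\right)} = \frac{1}{220 - 8} = \frac{1}{212}$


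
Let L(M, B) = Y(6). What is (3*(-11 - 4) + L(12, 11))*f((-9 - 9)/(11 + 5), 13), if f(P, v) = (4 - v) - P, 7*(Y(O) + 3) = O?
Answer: 1485/4 ≈ 371.25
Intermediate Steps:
Y(O) = -3 + O/7
L(M, B) = -15/7 (L(M, B) = -3 + (⅐)*6 = -3 + 6/7 = -15/7)
f(P, v) = 4 - P - v
(3*(-11 - 4) + L(12, 11))*f((-9 - 9)/(11 + 5), 13) = (3*(-11 - 4) - 15/7)*(4 - (-9 - 9)/(11 + 5) - 1*13) = (3*(-15) - 15/7)*(4 - (-18)/16 - 13) = (-45 - 15/7)*(4 - (-18)/16 - 13) = -330*(4 - 1*(-9/8) - 13)/7 = -330*(4 + 9/8 - 13)/7 = -330/7*(-63/8) = 1485/4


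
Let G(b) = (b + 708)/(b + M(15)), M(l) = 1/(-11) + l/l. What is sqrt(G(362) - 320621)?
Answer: 3*I*sqrt(35481873541)/998 ≈ 566.23*I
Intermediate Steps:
M(l) = 10/11 (M(l) = 1*(-1/11) + 1 = -1/11 + 1 = 10/11)
G(b) = (708 + b)/(10/11 + b) (G(b) = (b + 708)/(b + 10/11) = (708 + b)/(10/11 + b))
sqrt(G(362) - 320621) = sqrt(11*(708 + 362)/(10 + 11*362) - 320621) = sqrt(11*1070/(10 + 3982) - 320621) = sqrt(11*1070/3992 - 320621) = sqrt(11*(1/3992)*1070 - 320621) = sqrt(5885/1996 - 320621) = sqrt(-639953631/1996) = 3*I*sqrt(35481873541)/998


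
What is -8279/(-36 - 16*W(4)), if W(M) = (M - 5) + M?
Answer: 8279/84 ≈ 98.560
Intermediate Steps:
W(M) = -5 + 2*M (W(M) = (-5 + M) + M = -5 + 2*M)
-8279/(-36 - 16*W(4)) = -8279/(-36 - 16*(-5 + 2*4)) = -8279/(-36 - 16*(-5 + 8)) = -8279/(-36 - 16*3) = -8279/(-36 - 48) = -8279/(-84) = -8279*(-1/84) = 8279/84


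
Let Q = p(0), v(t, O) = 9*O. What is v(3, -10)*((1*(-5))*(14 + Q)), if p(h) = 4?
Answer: 8100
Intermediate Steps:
Q = 4
v(3, -10)*((1*(-5))*(14 + Q)) = (9*(-10))*((1*(-5))*(14 + 4)) = -(-450)*18 = -90*(-90) = 8100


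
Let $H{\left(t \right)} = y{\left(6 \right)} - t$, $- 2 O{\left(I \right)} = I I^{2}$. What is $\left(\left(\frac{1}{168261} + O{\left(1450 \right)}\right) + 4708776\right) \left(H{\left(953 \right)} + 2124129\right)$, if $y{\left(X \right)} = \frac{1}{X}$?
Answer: $- \frac{3257250021968690282891}{1009566} \approx -3.2264 \cdot 10^{15}$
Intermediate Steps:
$O{\left(I \right)} = - \frac{I^{3}}{2}$ ($O{\left(I \right)} = - \frac{I I^{2}}{2} = - \frac{I^{3}}{2}$)
$H{\left(t \right)} = \frac{1}{6} - t$
$\left(\left(\frac{1}{168261} + O{\left(1450 \right)}\right) + 4708776\right) \left(H{\left(953 \right)} + 2124129\right) = \left(\left(\frac{1}{168261} - \frac{1450^{3}}{2}\right) + 4708776\right) \left(\left(\frac{1}{6} - 953\right) + 2124129\right) = \left(\left(\frac{1}{168261} - 1524312500\right) + 4708776\right) \left(\left(\frac{1}{6} - 953\right) + 2124129\right) = \left(\left(\frac{1}{168261} - 1524312500\right) + 4708776\right) \left(- \frac{5717}{6} + 2124129\right) = \left(- \frac{256482345562499}{168261} + 4708776\right) \frac{12739057}{6} = \left(- \frac{255690042203963}{168261}\right) \frac{12739057}{6} = - \frac{3257250021968690282891}{1009566}$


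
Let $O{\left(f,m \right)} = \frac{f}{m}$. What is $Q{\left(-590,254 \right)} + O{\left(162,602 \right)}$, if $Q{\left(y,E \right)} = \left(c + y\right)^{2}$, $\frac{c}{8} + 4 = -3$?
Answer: $\frac{125612197}{301} \approx 4.1732 \cdot 10^{5}$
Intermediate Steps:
$c = -56$ ($c = -32 + 8 \left(-3\right) = -32 - 24 = -56$)
$Q{\left(y,E \right)} = \left(-56 + y\right)^{2}$
$Q{\left(-590,254 \right)} + O{\left(162,602 \right)} = \left(-56 - 590\right)^{2} + \frac{162}{602} = \left(-646\right)^{2} + 162 \cdot \frac{1}{602} = 417316 + \frac{81}{301} = \frac{125612197}{301}$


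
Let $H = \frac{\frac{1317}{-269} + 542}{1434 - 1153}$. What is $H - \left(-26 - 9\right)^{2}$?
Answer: $- \frac{92452044}{75589} \approx -1223.1$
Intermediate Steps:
$H = \frac{144481}{75589}$ ($H = \frac{1317 \left(- \frac{1}{269}\right) + 542}{281} = \left(- \frac{1317}{269} + 542\right) \frac{1}{281} = \frac{144481}{269} \cdot \frac{1}{281} = \frac{144481}{75589} \approx 1.9114$)
$H - \left(-26 - 9\right)^{2} = \frac{144481}{75589} - \left(-26 - 9\right)^{2} = \frac{144481}{75589} - \left(-35\right)^{2} = \frac{144481}{75589} - 1225 = - \frac{92452044}{75589}$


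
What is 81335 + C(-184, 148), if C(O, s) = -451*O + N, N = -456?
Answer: 163863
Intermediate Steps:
C(O, s) = -456 - 451*O (C(O, s) = -451*O - 456 = -456 - 451*O)
81335 + C(-184, 148) = 81335 + (-456 - 451*(-184)) = 81335 + (-456 + 82984) = 81335 + 82528 = 163863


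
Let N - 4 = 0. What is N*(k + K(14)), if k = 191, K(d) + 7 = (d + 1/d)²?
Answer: 74873/49 ≈ 1528.0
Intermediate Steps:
K(d) = -7 + (d + 1/d)²
N = 4 (N = 4 + 0 = 4)
N*(k + K(14)) = 4*(191 + (-5 + 14⁻² + 14²)) = 4*(191 + (-5 + 1/196 + 196)) = 4*(191 + 37437/196) = 4*(74873/196) = 74873/49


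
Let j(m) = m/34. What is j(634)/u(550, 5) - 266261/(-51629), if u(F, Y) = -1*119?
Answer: 30722330/6143851 ≈ 5.0005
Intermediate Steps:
u(F, Y) = -119
j(m) = m/34 (j(m) = m*(1/34) = m/34)
j(634)/u(550, 5) - 266261/(-51629) = ((1/34)*634)/(-119) - 266261/(-51629) = (317/17)*(-1/119) - 266261*(-1/51629) = -317/2023 + 266261/51629 = 30722330/6143851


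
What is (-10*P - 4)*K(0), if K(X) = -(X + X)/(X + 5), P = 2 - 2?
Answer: 0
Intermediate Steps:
P = 0
K(X) = -2*X/(5 + X)
(-10*P - 4)*K(0) = (-10*0 - 4)*(-2*0/(5 + 0)) = (0 - 4)*(-2*0/5) = -(-8)*0/5 = -4*0 = 0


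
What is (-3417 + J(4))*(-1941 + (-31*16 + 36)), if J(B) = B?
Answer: 8194613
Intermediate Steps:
(-3417 + J(4))*(-1941 + (-31*16 + 36)) = (-3417 + 4)*(-1941 + (-31*16 + 36)) = -3413*(-1941 + (-496 + 36)) = -3413*(-1941 - 460) = -3413*(-2401) = 8194613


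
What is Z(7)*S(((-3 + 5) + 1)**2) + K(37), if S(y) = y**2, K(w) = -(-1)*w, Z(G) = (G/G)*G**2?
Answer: 4006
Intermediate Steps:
Z(G) = G**2 (Z(G) = 1*G**2 = G**2)
K(w) = w
Z(7)*S(((-3 + 5) + 1)**2) + K(37) = 7**2*(((-3 + 5) + 1)**2)**2 + 37 = 49*((2 + 1)**2)**2 + 37 = 49*(3**2)**2 + 37 = 49*9**2 + 37 = 49*81 + 37 = 3969 + 37 = 4006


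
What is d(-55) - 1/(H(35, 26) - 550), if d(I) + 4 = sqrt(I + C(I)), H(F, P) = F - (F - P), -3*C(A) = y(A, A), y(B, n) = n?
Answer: -2095/524 + I*sqrt(330)/3 ≈ -3.9981 + 6.0553*I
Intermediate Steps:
C(A) = -A/3
H(F, P) = P (H(F, P) = F + (P - F) = P)
d(I) = -4 + sqrt(6)*sqrt(I)/3 (d(I) = -4 + sqrt(I - I/3) = -4 + sqrt(2*I/3) = -4 + sqrt(6)*sqrt(I)/3)
d(-55) - 1/(H(35, 26) - 550) = (-4 + sqrt(6)*sqrt(-55)/3) - 1/(26 - 550) = (-4 + sqrt(6)*(I*sqrt(55))/3) - 1/(-524) = (-4 + I*sqrt(330)/3) - 1*(-1/524) = (-4 + I*sqrt(330)/3) + 1/524 = -2095/524 + I*sqrt(330)/3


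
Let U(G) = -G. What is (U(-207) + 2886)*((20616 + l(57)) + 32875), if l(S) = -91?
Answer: 165166200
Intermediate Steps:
(U(-207) + 2886)*((20616 + l(57)) + 32875) = (-1*(-207) + 2886)*((20616 - 91) + 32875) = (207 + 2886)*(20525 + 32875) = 3093*53400 = 165166200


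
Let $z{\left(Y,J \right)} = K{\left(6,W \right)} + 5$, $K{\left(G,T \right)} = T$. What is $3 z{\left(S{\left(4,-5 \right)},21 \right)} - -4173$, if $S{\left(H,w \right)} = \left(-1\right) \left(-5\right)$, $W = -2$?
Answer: $4182$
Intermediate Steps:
$S{\left(H,w \right)} = 5$
$z{\left(Y,J \right)} = 3$ ($z{\left(Y,J \right)} = -2 + 5 = 3$)
$3 z{\left(S{\left(4,-5 \right)},21 \right)} - -4173 = 3 \cdot 3 - -4173 = 9 + 4173 = 4182$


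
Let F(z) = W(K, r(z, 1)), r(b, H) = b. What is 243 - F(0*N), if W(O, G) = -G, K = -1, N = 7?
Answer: 243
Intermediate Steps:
F(z) = -z
243 - F(0*N) = 243 - (-1)*0*7 = 243 - (-1)*0 = 243 - 1*0 = 243 + 0 = 243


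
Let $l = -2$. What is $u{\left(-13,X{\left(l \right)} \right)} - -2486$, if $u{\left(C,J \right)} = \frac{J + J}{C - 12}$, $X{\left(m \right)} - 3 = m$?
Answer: $\frac{62148}{25} \approx 2485.9$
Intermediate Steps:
$X{\left(m \right)} = 3 + m$
$u{\left(C,J \right)} = \frac{2 J}{-12 + C}$
$u{\left(-13,X{\left(l \right)} \right)} - -2486 = \frac{2 \left(3 - 2\right)}{-12 - 13} - -2486 = 2 \cdot 1 \frac{1}{-25} + 2486 = 2 \cdot 1 \left(- \frac{1}{25}\right) + 2486 = - \frac{2}{25} + 2486 = \frac{62148}{25}$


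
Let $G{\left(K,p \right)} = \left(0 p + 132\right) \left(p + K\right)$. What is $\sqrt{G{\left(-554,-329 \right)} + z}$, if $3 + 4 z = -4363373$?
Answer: $10 i \sqrt{12074} \approx 1098.8 i$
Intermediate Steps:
$z = -1090844$ ($z = - \frac{3}{4} + \frac{1}{4} \left(-4363373\right) = - \frac{3}{4} - \frac{4363373}{4} = -1090844$)
$G{\left(K,p \right)} = 132 K + 132 p$ ($G{\left(K,p \right)} = \left(0 + 132\right) \left(K + p\right) = 132 \left(K + p\right) = 132 K + 132 p$)
$\sqrt{G{\left(-554,-329 \right)} + z} = \sqrt{\left(132 \left(-554\right) + 132 \left(-329\right)\right) - 1090844} = \sqrt{\left(-73128 - 43428\right) - 1090844} = \sqrt{-116556 - 1090844} = \sqrt{-1207400} = 10 i \sqrt{12074}$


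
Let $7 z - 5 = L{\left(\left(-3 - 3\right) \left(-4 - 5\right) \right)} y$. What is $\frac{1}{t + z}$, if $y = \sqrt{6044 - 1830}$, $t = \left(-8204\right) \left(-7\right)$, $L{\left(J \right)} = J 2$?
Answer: $\frac{2814007}{161555651905} - \frac{5292 \sqrt{86}}{161555651905} \approx 1.7114 \cdot 10^{-5}$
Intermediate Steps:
$L{\left(J \right)} = 2 J$
$t = 57428$
$y = 7 \sqrt{86}$ ($y = \sqrt{4214} = 7 \sqrt{86} \approx 64.915$)
$z = \frac{5}{7} + 108 \sqrt{86}$ ($z = \frac{5}{7} + \frac{2 \left(-3 - 3\right) \left(-4 - 5\right) 7 \sqrt{86}}{7} = \frac{5}{7} + \frac{2 \left(\left(-6\right) \left(-9\right)\right) 7 \sqrt{86}}{7} = \frac{5}{7} + \frac{2 \cdot 54 \cdot 7 \sqrt{86}}{7} = \frac{5}{7} + \frac{108 \cdot 7 \sqrt{86}}{7} = \frac{5}{7} + \frac{756 \sqrt{86}}{7} = \frac{5}{7} + 108 \sqrt{86} \approx 1002.3$)
$\frac{1}{t + z} = \frac{1}{57428 + \left(\frac{5}{7} + 108 \sqrt{86}\right)} = \frac{1}{\frac{402001}{7} + 108 \sqrt{86}}$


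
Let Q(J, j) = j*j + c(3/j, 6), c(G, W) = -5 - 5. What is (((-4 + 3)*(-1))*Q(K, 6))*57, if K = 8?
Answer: 1482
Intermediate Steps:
c(G, W) = -10
Q(J, j) = -10 + j² (Q(J, j) = j*j - 10 = j² - 10 = -10 + j²)
(((-4 + 3)*(-1))*Q(K, 6))*57 = (((-4 + 3)*(-1))*(-10 + 6²))*57 = ((-1*(-1))*(-10 + 36))*57 = (1*26)*57 = 26*57 = 1482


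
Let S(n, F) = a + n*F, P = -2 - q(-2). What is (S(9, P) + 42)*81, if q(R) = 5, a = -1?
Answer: -1782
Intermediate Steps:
P = -7 (P = -2 - 1*5 = -2 - 5 = -7)
S(n, F) = -1 + F*n (S(n, F) = -1 + n*F = -1 + F*n)
(S(9, P) + 42)*81 = ((-1 - 7*9) + 42)*81 = ((-1 - 63) + 42)*81 = (-64 + 42)*81 = -22*81 = -1782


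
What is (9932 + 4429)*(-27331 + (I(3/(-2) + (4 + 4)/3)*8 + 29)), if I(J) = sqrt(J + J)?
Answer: -392084022 + 38296*sqrt(21) ≈ -3.9191e+8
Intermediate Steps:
I(J) = sqrt(2)*sqrt(J) (I(J) = sqrt(2*J) = sqrt(2)*sqrt(J))
(9932 + 4429)*(-27331 + (I(3/(-2) + (4 + 4)/3)*8 + 29)) = (9932 + 4429)*(-27331 + ((sqrt(2)*sqrt(3/(-2) + (4 + 4)/3))*8 + 29)) = 14361*(-27331 + ((sqrt(2)*sqrt(3*(-1/2) + 8*(1/3)))*8 + 29)) = 14361*(-27331 + ((sqrt(2)*sqrt(-3/2 + 8/3))*8 + 29)) = 14361*(-27331 + ((sqrt(2)*sqrt(7/6))*8 + 29)) = 14361*(-27331 + ((sqrt(2)*(sqrt(42)/6))*8 + 29)) = 14361*(-27331 + ((sqrt(21)/3)*8 + 29)) = 14361*(-27331 + (8*sqrt(21)/3 + 29)) = 14361*(-27331 + (29 + 8*sqrt(21)/3)) = 14361*(-27302 + 8*sqrt(21)/3) = -392084022 + 38296*sqrt(21)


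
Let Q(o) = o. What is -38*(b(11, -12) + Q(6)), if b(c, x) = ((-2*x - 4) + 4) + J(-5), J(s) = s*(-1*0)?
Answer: -1140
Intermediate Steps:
J(s) = 0 (J(s) = s*0 = 0)
b(c, x) = -2*x (b(c, x) = ((-2*x - 4) + 4) + 0 = ((-4 - 2*x) + 4) + 0 = -2*x + 0 = -2*x)
-38*(b(11, -12) + Q(6)) = -38*(-2*(-12) + 6) = -38*(24 + 6) = -38*30 = -1140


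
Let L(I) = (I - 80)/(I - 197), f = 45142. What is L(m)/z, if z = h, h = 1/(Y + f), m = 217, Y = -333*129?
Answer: 59869/4 ≈ 14967.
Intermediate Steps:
Y = -42957
h = 1/2185 (h = 1/(-42957 + 45142) = 1/2185 ≈ 0.00045767)
L(I) = (-80 + I)/(-197 + I)
z = 1/2185 ≈ 0.00045767
L(m)/z = ((-80 + 217)/(-197 + 217))/(1/2185) = (137/20)*2185 = 59869/4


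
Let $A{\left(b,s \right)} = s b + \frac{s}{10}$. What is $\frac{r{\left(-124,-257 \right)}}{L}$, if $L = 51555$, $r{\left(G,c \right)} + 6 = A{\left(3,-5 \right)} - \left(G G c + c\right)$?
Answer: $\frac{225821}{2946} \approx 76.653$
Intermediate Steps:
$A{\left(b,s \right)} = \frac{s}{10} + b s$ ($A{\left(b,s \right)} = b s + \frac{s}{10} = \frac{s}{10} + b s$)
$r{\left(G,c \right)} = - \frac{43}{2} - c - c G^{2}$ ($r{\left(G,c \right)} = -6 - \left(c + 5 \left(\frac{1}{10} + 3\right) + G G c\right) = -6 - \left(\frac{31}{2} + c + G^{2} c\right) = -6 - \left(\frac{31}{2} + c + c G^{2}\right) = - \frac{43}{2} - c - c G^{2}$)
$\frac{r{\left(-124,-257 \right)}}{L} = \frac{- \frac{43}{2} - -257 - - 257 \left(-124\right)^{2}}{51555} = \left(- \frac{43}{2} + 257 - \left(-257\right) 15376\right) \frac{1}{51555} = \left(- \frac{43}{2} + 257 + 3951632\right) \frac{1}{51555} = \frac{7903735}{2} \cdot \frac{1}{51555} = \frac{225821}{2946}$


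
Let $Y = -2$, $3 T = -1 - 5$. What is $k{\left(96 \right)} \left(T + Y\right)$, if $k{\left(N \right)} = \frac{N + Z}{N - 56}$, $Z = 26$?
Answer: $- \frac{61}{5} \approx -12.2$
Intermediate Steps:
$T = -2$ ($T = \frac{-1 - 5}{3} = \frac{1}{3} \left(-6\right) = -2$)
$k{\left(N \right)} = \frac{26 + N}{-56 + N}$ ($k{\left(N \right)} = \frac{N + 26}{N - 56} = \frac{26 + N}{-56 + N}$)
$k{\left(96 \right)} \left(T + Y\right) = \frac{26 + 96}{-56 + 96} \left(-2 - 2\right) = \frac{1}{40} \cdot 122 \left(-4\right) = \frac{61}{20} \left(-4\right) = - \frac{61}{5}$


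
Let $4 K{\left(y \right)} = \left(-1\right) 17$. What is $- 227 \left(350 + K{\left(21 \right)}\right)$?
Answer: $- \frac{313941}{4} \approx -78485.0$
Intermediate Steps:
$K{\left(y \right)} = - \frac{17}{4}$ ($K{\left(y \right)} = \frac{\left(-1\right) 17}{4} = \frac{1}{4} \left(-17\right) = - \frac{17}{4}$)
$- 227 \left(350 + K{\left(21 \right)}\right) = - 227 \left(350 - \frac{17}{4}\right) = \left(-227\right) \frac{1383}{4} = - \frac{313941}{4}$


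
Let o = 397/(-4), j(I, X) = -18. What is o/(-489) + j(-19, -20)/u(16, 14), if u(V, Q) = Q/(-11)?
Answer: 196423/13692 ≈ 14.346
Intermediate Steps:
o = -397/4 (o = 397*(-¼) = -397/4 ≈ -99.250)
u(V, Q) = -Q/11 (u(V, Q) = Q*(-1/11) = -Q/11)
o/(-489) + j(-19, -20)/u(16, 14) = -397/4/(-489) - 18/((-1/11*14)) = -397/4*(-1/489) - 18/(-14/11) = 397/1956 - 18*(-11/14) = 397/1956 + 99/7 = 196423/13692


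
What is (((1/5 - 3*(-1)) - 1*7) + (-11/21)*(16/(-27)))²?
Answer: 97871449/8037225 ≈ 12.177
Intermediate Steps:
(((1/5 - 3*(-1)) - 1*7) + (-11/21)*(16/(-27)))² = (((⅕ + 3) - 7) + (-11*1/21)*(16*(-1/27)))² = ((16/5 - 7) - 11/21*(-16/27))² = (-19/5 + 176/567)² = (-9893/2835)² = 97871449/8037225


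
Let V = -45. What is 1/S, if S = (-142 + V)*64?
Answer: -1/11968 ≈ -8.3556e-5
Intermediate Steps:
S = -11968 (S = (-142 - 45)*64 = -187*64 = -11968)
1/S = 1/(-11968) = -1/11968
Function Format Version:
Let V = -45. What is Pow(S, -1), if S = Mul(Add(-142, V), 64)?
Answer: Rational(-1, 11968) ≈ -8.3556e-5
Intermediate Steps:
S = -11968 (S = Mul(Add(-142, -45), 64) = Mul(-187, 64) = -11968)
Pow(S, -1) = Pow(-11968, -1) = Rational(-1, 11968)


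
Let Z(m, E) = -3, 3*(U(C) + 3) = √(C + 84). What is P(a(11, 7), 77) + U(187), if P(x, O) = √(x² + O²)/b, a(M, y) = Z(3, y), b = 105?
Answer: -3 + √271/3 + √5938/105 ≈ 3.2212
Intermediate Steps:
U(C) = -3 + √(84 + C)/3 (U(C) = -3 + √(C + 84)/3 = -3 + √(84 + C)/3)
a(M, y) = -3
P(x, O) = √(O² + x²)/105 (P(x, O) = √(x² + O²)/105 = √(O² + x²)*(1/105) = √(O² + x²)/105)
P(a(11, 7), 77) + U(187) = √(77² + (-3)²)/105 + (-3 + √(84 + 187)/3) = √(5929 + 9)/105 + (-3 + √271/3) = √5938/105 + (-3 + √271/3) = -3 + √271/3 + √5938/105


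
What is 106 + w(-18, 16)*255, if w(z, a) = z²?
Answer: 82726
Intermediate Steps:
106 + w(-18, 16)*255 = 106 + (-18)²*255 = 106 + 324*255 = 106 + 82620 = 82726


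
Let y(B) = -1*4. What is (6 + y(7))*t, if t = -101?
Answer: -202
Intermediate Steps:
y(B) = -4
(6 + y(7))*t = (6 - 4)*(-101) = 2*(-101) = -202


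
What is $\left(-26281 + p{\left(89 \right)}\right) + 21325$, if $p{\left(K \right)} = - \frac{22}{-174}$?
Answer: $- \frac{431161}{87} \approx -4955.9$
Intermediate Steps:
$p{\left(K \right)} = \frac{11}{87}$ ($p{\left(K \right)} = \left(-22\right) \left(- \frac{1}{174}\right) = \frac{11}{87}$)
$\left(-26281 + p{\left(89 \right)}\right) + 21325 = \left(-26281 + \frac{11}{87}\right) + 21325 = - \frac{2286436}{87} + 21325 = - \frac{431161}{87}$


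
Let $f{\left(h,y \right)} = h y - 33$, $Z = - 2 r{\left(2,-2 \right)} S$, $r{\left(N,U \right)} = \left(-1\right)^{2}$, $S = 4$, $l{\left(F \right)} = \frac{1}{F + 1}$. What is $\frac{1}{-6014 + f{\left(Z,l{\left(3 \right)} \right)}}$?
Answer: $- \frac{1}{6049} \approx -0.00016532$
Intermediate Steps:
$l{\left(F \right)} = \frac{1}{1 + F}$
$r{\left(N,U \right)} = 1$
$Z = -8$ ($Z = \left(-2\right) 1 \cdot 4 = \left(-2\right) 4 = -8$)
$f{\left(h,y \right)} = -33 + h y$
$\frac{1}{-6014 + f{\left(Z,l{\left(3 \right)} \right)}} = \frac{1}{-6014 - \left(33 + \frac{8}{1 + 3}\right)} = \frac{1}{-6014 - \left(33 + \frac{8}{4}\right)} = \frac{1}{-6014 - 35} = \frac{1}{-6049} = - \frac{1}{6049}$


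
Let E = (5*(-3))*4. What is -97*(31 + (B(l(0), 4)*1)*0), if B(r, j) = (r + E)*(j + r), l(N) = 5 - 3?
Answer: -3007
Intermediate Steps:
E = -60 (E = -15*4 = -60)
l(N) = 2
B(r, j) = (-60 + r)*(j + r) (B(r, j) = (r - 60)*(j + r) = (-60 + r)*(j + r))
-97*(31 + (B(l(0), 4)*1)*0) = -97*(31 + ((2² - 60*4 - 60*2 + 4*2)*1)*0) = -97*(31 + ((4 - 240 - 120 + 8)*1)*0) = -97*(31 - 348*1*0) = -97*(31 - 348*0) = -97*(31 + 0) = -97*31 = -3007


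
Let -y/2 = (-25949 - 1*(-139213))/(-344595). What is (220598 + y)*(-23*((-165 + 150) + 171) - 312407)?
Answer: -4804210664967262/68919 ≈ -6.9708e+10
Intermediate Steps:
y = 226528/344595 (y = -2*(-25949 - 1*(-139213))/(-344595) = -2*(-25949 + 139213)*(-1)/344595 = -226528*(-1)/344595 = -2*(-113264/344595) = 226528/344595 ≈ 0.65737)
(220598 + y)*(-23*((-165 + 150) + 171) - 312407) = (220598 + 226528/344595)*(-23*((-165 + 150) + 171) - 312407) = 76017194338*(-23*(-15 + 171) - 312407)/344595 = 76017194338*(-23*156 - 312407)/344595 = 76017194338*(-3588 - 312407)/344595 = (76017194338/344595)*(-315995) = -4804210664967262/68919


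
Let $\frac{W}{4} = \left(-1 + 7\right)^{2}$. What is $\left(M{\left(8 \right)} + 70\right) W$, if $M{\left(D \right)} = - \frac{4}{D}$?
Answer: $10008$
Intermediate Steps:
$W = 144$ ($W = 4 \left(-1 + 7\right)^{2} = 4 \cdot 6^{2} = 4 \cdot 36 = 144$)
$\left(M{\left(8 \right)} + 70\right) W = \left(- \frac{4}{8} + 70\right) 144 = \left(\left(-4\right) \frac{1}{8} + 70\right) 144 = \left(- \frac{1}{2} + 70\right) 144 = \frac{139}{2} \cdot 144 = 10008$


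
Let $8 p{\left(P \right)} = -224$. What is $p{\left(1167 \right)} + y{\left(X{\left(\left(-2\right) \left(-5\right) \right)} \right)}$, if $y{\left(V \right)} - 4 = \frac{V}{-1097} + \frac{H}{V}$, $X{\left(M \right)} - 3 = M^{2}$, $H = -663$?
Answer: $- \frac{3449704}{112991} \approx -30.531$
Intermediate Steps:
$p{\left(P \right)} = -28$ ($p{\left(P \right)} = \frac{1}{8} \left(-224\right) = -28$)
$X{\left(M \right)} = 3 + M^{2}$
$y{\left(V \right)} = 4 - \frac{663}{V} - \frac{V}{1097}$ ($y{\left(V \right)} = 4 + \left(\frac{V}{-1097} - \frac{663}{V}\right) = 4 + \left(V \left(- \frac{1}{1097}\right) - \frac{663}{V}\right) = 4 - \left(\frac{663}{V} + \frac{V}{1097}\right) = 4 - \frac{663}{V} - \frac{V}{1097}$)
$p{\left(1167 \right)} + y{\left(X{\left(\left(-2\right) \left(-5\right) \right)} \right)} = -28 - \left(-4 + \frac{663}{3 + \left(\left(-2\right) \left(-5\right)\right)^{2}} + \frac{3 + \left(\left(-2\right) \left(-5\right)\right)^{2}}{1097}\right) = -28 - \left(-4 + \frac{663}{3 + 10^{2}} + \frac{3 + 10^{2}}{1097}\right) = -28 - \left(-4 + \frac{663}{3 + 100} + \frac{3 + 100}{1097}\right) = -28 - \left(- \frac{4285}{1097} + \frac{663}{103}\right) = -28 - \frac{285956}{112991} = - \frac{3449704}{112991}$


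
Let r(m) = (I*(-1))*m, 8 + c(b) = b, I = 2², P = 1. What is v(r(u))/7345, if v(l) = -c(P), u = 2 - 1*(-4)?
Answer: 7/7345 ≈ 0.00095303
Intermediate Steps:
I = 4
u = 6 (u = 2 + 4 = 6)
c(b) = -8 + b
r(m) = -4*m (r(m) = (4*(-1))*m = -4*m)
v(l) = 7 (v(l) = -(-8 + 1) = -1*(-7) = 7)
v(r(u))/7345 = 7/7345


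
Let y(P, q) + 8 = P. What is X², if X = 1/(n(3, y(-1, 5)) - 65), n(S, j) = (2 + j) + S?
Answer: 1/4761 ≈ 0.00021004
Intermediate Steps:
y(P, q) = -8 + P
n(S, j) = 2 + S + j
X = -1/69 (X = 1/((2 + 3 + (-8 - 1)) - 65) = 1/((2 + 3 - 9) - 65) = 1/(-4 - 65) = 1/(-69) = -1/69 ≈ -0.014493)
X² = (-1/69)² = 1/4761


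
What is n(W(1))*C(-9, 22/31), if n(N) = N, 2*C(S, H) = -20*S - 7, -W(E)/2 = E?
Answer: -173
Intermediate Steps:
W(E) = -2*E
C(S, H) = -7/2 - 10*S (C(S, H) = (-20*S - 7)/2 = (-7 - 20*S)/2 = -7/2 - 10*S)
n(W(1))*C(-9, 22/31) = (-2*1)*(-7/2 - 10*(-9)) = -2*(-7/2 + 90) = -2*173/2 = -173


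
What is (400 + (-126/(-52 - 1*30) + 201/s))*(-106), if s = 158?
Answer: -138297935/3239 ≈ -42698.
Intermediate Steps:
(400 + (-126/(-52 - 1*30) + 201/s))*(-106) = (400 + (-126/(-52 - 1*30) + 201/158))*(-106) = (400 + (-126/(-52 - 30) + 201*(1/158)))*(-106) = (400 + (-126/(-82) + 201/158))*(-106) = (400 + (-126*(-1/82) + 201/158))*(-106) = (400 + (63/41 + 201/158))*(-106) = (400 + 18195/6478)*(-106) = (2609395/6478)*(-106) = -138297935/3239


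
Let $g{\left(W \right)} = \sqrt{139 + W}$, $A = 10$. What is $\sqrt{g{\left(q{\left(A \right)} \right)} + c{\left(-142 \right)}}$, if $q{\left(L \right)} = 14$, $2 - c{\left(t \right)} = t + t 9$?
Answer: $\sqrt{1422 + 3 \sqrt{17}} \approx 37.873$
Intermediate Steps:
$c{\left(t \right)} = 2 - 10 t$ ($c{\left(t \right)} = 2 - \left(t + t 9\right) = 2 - \left(t + 9 t\right) = 2 - 10 t$)
$\sqrt{g{\left(q{\left(A \right)} \right)} + c{\left(-142 \right)}} = \sqrt{\sqrt{139 + 14} + \left(2 - -1420\right)} = \sqrt{\sqrt{153} + \left(2 + 1420\right)} = \sqrt{3 \sqrt{17} + 1422} = \sqrt{1422 + 3 \sqrt{17}}$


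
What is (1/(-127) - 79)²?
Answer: 100681156/16129 ≈ 6242.2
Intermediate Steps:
(1/(-127) - 79)² = (-1/127 - 79)² = (-10034/127)² = 100681156/16129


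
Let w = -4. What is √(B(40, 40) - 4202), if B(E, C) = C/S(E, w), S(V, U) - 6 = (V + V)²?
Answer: I*√43109132158/3203 ≈ 64.823*I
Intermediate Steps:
S(V, U) = 6 + 4*V² (S(V, U) = 6 + (V + V)² = 6 + (2*V)² = 6 + 4*V²)
B(E, C) = C/(6 + 4*E²)
√(B(40, 40) - 4202) = √((½)*40/(3 + 2*40²) - 4202) = √((½)*40/(3 + 2*1600) - 4202) = √((½)*40/(3 + 3200) - 4202) = √((½)*40/3203 - 4202) = √((½)*40*(1/3203) - 4202) = √(20/3203 - 4202) = √(-13458986/3203) = I*√43109132158/3203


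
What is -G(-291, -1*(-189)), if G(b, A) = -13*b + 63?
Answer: -3846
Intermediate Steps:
G(b, A) = 63 - 13*b
-G(-291, -1*(-189)) = -(63 - 13*(-291)) = -(63 + 3783) = -1*3846 = -3846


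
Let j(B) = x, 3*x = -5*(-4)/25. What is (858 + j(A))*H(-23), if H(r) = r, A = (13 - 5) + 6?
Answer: -296102/15 ≈ -19740.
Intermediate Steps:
A = 14 (A = 8 + 6 = 14)
x = 4/15 (x = (-5*(-4)/25)/3 = (20*(1/25))/3 = (⅓)*(⅘) = 4/15 ≈ 0.26667)
j(B) = 4/15
(858 + j(A))*H(-23) = (858 + 4/15)*(-23) = (12874/15)*(-23) = -296102/15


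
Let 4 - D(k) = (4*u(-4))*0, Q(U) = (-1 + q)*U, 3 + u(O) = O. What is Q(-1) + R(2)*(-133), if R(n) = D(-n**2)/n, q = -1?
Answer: -264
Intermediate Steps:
u(O) = -3 + O
Q(U) = -2*U (Q(U) = (-1 - 1)*U = -2*U)
D(k) = 4 (D(k) = 4 - 4*(-3 - 4)*0 = 4 - 4*(-7)*0 = 4 - (-28)*0 = 4 - 1*0 = 4 + 0 = 4)
R(n) = 4/n
Q(-1) + R(2)*(-133) = -2*(-1) + (4/2)*(-133) = 2 + (4*(1/2))*(-133) = 2 + 2*(-133) = 2 - 266 = -264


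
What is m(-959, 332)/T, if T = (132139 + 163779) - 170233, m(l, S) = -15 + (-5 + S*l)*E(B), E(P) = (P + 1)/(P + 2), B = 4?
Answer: -3931/1862 ≈ -2.1112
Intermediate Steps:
E(P) = (1 + P)/(2 + P)
m(l, S) = -115/6 + 5*S*l/6 (m(l, S) = -15 + (-5 + S*l)*((1 + 4)/(2 + 4)) = -15 + (-5 + S*l)*(5/6) = -15 + (-25/6 + 5*S*l/6) = -115/6 + 5*S*l/6)
T = 125685 (T = 295918 - 170233 = 125685)
m(-959, 332)/T = (-115/6 + (5/6)*332*(-959))/125685 = (-115/6 - 795970/3)*(1/125685) = -530685/2*1/125685 = -3931/1862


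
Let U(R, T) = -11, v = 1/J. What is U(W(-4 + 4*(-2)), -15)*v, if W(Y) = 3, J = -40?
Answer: 11/40 ≈ 0.27500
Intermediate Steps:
v = -1/40 (v = 1/(-40) = -1/40 ≈ -0.025000)
U(W(-4 + 4*(-2)), -15)*v = -11*(-1/40) = 11/40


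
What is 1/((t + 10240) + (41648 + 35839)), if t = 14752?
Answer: 1/102479 ≈ 9.7581e-6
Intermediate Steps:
1/((t + 10240) + (41648 + 35839)) = 1/((14752 + 10240) + (41648 + 35839)) = 1/(24992 + 77487) = 1/102479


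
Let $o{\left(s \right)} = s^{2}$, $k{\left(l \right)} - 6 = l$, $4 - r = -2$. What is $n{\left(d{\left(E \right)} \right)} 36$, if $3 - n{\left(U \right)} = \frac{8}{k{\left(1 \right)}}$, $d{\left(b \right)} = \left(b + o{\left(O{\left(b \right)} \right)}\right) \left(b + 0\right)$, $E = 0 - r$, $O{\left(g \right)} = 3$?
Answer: $\frac{468}{7} \approx 66.857$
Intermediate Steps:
$r = 6$ ($r = 4 - -2 = 4 + 2 = 6$)
$k{\left(l \right)} = 6 + l$
$E = -6$ ($E = 0 - 6 = -6$)
$d{\left(b \right)} = b \left(9 + b\right)$ ($d{\left(b \right)} = \left(b + 3^{2}\right) \left(b + 0\right) = \left(b + 9\right) b = \left(9 + b\right) b = b \left(9 + b\right)$)
$n{\left(U \right)} = \frac{13}{7}$ ($n{\left(U \right)} = 3 - \frac{8}{6 + 1} = 3 - \frac{8}{7} = \frac{13}{7}$)
$n{\left(d{\left(E \right)} \right)} 36 = \frac{13}{7} \cdot 36 = \frac{468}{7}$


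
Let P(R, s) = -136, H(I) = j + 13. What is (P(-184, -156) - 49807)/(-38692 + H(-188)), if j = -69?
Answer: 49943/38748 ≈ 1.2889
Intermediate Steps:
H(I) = -56 (H(I) = -69 + 13 = -56)
(P(-184, -156) - 49807)/(-38692 + H(-188)) = (-136 - 49807)/(-38692 - 56) = -49943/(-38748) = -49943*(-1/38748) = 49943/38748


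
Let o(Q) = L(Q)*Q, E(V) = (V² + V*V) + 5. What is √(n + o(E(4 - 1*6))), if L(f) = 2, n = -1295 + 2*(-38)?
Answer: I*√1345 ≈ 36.674*I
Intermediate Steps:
n = -1371 (n = -1295 - 76 = -1371)
E(V) = 5 + 2*V² (E(V) = (V² + V²) + 5 = 2*V² + 5 = 5 + 2*V²)
o(Q) = 2*Q
√(n + o(E(4 - 1*6))) = √(-1371 + 2*(5 + 2*(4 - 1*6)²)) = √(-1371 + 2*(5 + 2*(4 - 6)²)) = √(-1371 + 2*(5 + 2*(-2)²)) = √(-1371 + 2*(5 + 2*4)) = √(-1371 + 2*(5 + 8)) = √(-1371 + 2*13) = √(-1371 + 26) = √(-1345) = I*√1345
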